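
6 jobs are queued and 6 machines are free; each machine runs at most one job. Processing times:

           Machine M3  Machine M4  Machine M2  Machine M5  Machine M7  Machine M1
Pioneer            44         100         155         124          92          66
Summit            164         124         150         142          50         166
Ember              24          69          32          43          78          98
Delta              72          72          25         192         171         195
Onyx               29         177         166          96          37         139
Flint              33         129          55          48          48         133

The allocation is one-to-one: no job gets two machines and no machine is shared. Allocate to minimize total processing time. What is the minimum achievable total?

Treat this as an assignment problem: match each job to one machine.
Optimal: Pioneer→Machine M1 (66 min), Summit→Machine M7 (50 min), Ember→Machine M4 (69 min), Delta→Machine M2 (25 min), Onyx→Machine M3 (29 min), Flint→Machine M5 (48 min) — total 66+50+69+25+29+48 = 287 min.
Column-greedy (each machine in turn goes to its cheapest remaining job) gives 363 min, worse by 76.

Minimum total: 287 min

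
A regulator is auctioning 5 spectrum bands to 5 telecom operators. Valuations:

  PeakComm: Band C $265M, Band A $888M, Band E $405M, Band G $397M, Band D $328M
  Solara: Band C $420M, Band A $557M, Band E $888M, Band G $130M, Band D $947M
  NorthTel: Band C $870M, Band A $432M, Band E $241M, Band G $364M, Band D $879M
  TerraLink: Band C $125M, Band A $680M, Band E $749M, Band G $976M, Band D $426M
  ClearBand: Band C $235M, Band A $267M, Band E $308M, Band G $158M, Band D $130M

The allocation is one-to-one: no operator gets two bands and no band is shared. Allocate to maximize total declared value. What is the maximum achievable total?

Maximum total: $3989M

Treat this as an assignment problem: match each operator to one band.
Optimal: PeakComm→Band A ($888M), Solara→Band D ($947M), NorthTel→Band C ($870M), TerraLink→Band G ($976M), ClearBand→Band E ($308M) — total 888+947+870+976+308 = $3989M.
Column-greedy (each band in turn goes to its best remaining operator) gives $3752M, worse by 237.
Next-best assignment: PeakComm→Band A, Solara→Band E, NorthTel→Band D, TerraLink→Band G, ClearBand→Band C = $3866M.
Swapping TerraLink↔Solara (TerraLink→Band D $426M, Solara→Band G $130M) loses 1367.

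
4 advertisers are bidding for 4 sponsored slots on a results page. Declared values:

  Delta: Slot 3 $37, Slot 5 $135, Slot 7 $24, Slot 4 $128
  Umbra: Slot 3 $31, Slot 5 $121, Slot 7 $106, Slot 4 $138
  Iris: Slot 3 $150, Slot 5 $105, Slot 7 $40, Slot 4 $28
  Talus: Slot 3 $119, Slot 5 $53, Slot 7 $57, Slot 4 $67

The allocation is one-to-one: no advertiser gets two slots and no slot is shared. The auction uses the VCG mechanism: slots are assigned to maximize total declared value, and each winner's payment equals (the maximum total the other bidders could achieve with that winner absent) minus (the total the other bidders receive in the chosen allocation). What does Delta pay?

Efficient allocation: Delta→Slot 5 ($135), Umbra→Slot 4 ($138), Iris→Slot 3 ($150), Talus→Slot 7 ($57); total welfare W = $480.
Delta receives Slot 5 at value $135, so the others get W − 135 = $345.
Without Delta: best allocation of the remaining 3 bidders over all 4 slots is Umbra→Slot 4 ($138), Iris→Slot 5 ($105), Talus→Slot 3 ($119), total $362.
VCG payment = (others' best without Delta) − (others' welfare with Delta) = 362 − 345 = $17.

Delta pays $17.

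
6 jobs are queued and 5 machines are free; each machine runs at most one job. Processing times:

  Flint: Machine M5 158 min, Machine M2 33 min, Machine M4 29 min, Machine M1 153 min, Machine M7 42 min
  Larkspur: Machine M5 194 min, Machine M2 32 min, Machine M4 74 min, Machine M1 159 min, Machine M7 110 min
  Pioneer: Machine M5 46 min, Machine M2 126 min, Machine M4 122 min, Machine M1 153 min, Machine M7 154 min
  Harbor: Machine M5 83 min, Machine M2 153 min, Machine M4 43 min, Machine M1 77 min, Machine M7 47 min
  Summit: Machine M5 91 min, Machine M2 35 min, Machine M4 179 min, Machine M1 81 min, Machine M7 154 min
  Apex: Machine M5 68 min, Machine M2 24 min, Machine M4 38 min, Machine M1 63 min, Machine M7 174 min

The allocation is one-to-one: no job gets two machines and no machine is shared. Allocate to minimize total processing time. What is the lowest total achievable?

This is a one-to-one assignment (minimum-cost bipartite matching).
Optimal: Pioneer→Machine M5 (46 min), Larkspur→Machine M2 (32 min), Flint→Machine M4 (29 min), Apex→Machine M1 (63 min), Harbor→Machine M7 (47 min) — total 46+32+29+63+47 = 217 min.
Column-greedy (each machine in turn goes to its cheapest remaining job) gives 286 min, worse by 69.
Next-best assignment: Pioneer→Machine M5, Summit→Machine M2, Flint→Machine M4, Apex→Machine M1, Harbor→Machine M7 = 220 min.
Checked against all permutations: 217 min is optimal.

Minimum total: 217 min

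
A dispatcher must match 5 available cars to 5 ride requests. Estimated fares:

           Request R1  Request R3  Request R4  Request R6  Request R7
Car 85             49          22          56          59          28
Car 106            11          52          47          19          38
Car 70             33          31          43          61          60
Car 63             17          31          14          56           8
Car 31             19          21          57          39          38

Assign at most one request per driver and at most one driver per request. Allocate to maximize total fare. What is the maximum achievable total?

Optimal: Car 85→Request R1 ($49), Car 106→Request R3 ($52), Car 70→Request R7 ($60), Car 63→Request R6 ($56), Car 31→Request R4 ($57) — total 49+52+60+56+57 = $274.
Max-entry greedy (repeatedly take the single best remaining cell) gives $227, worse by 47.
Checked against all permutations: $274 is optimal.

Max total: $274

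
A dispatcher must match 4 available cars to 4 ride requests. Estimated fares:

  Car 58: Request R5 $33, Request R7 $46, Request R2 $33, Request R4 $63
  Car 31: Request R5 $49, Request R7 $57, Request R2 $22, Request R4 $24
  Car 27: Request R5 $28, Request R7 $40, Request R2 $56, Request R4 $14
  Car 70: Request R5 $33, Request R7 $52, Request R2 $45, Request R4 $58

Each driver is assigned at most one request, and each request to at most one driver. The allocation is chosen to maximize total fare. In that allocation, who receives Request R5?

Car 31 receives Request R5.

Optimal: Car 58→Request R4 ($63), Car 31→Request R5 ($49), Car 27→Request R2 ($56), Car 70→Request R7 ($52) — total 63+49+56+52 = $220.
Max-entry greedy (repeatedly take the single best remaining cell) gives $209, worse by 11.
Car 31's own top request is Request R7 ($57), but forcing Car 31→Request R7 and reassigning the rest optimally gives only $209 — worse by 11.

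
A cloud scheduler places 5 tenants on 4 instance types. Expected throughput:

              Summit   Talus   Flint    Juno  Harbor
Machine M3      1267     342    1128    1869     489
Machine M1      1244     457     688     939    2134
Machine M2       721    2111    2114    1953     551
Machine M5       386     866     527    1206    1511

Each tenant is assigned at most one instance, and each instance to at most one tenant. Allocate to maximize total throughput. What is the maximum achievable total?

Maximum total: 6983 ops/s

This is a one-to-one assignment (maximum-weight bipartite matching).
Optimal: Juno→Machine M3 (1869 ops/s), Harbor→Machine M1 (2134 ops/s), Flint→Machine M2 (2114 ops/s), Talus→Machine M5 (866 ops/s) — total 1869+2134+2114+866 = 6983 ops/s.
Row-greedy (each tenant in turn takes its best remaining instance) gives 5272 ops/s, worse by 1711.
Next-best assignment: Juno→Machine M3, Summit→Machine M1, Flint→Machine M2, Harbor→Machine M5 = 6738 ops/s.
Checked against all permutations: 6983 ops/s is optimal.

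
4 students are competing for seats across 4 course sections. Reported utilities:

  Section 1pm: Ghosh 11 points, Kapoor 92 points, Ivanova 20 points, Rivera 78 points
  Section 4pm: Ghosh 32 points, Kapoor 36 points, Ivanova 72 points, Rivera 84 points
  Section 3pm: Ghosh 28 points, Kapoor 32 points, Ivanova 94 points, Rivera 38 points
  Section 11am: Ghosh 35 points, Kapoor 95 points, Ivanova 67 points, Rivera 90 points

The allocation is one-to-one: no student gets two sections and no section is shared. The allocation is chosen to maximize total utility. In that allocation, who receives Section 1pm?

Kapoor receives Section 1pm.

Optimal: Ghosh→Section 4pm (32 points), Kapoor→Section 1pm (92 points), Ivanova→Section 3pm (94 points), Rivera→Section 11am (90 points) — total 32+92+94+90 = 308 points.
Row-greedy (each student in turn takes its best remaining section) gives 305 points, worse by 3.
Next-best assignment: Ghosh→Section 11am, Kapoor→Section 1pm, Ivanova→Section 3pm, Rivera→Section 4pm = 305 points.
Kapoor's own top section is Section 11am (95 points), but forcing Kapoor→Section 11am and reassigning the rest optimally gives only 299 points — worse by 9.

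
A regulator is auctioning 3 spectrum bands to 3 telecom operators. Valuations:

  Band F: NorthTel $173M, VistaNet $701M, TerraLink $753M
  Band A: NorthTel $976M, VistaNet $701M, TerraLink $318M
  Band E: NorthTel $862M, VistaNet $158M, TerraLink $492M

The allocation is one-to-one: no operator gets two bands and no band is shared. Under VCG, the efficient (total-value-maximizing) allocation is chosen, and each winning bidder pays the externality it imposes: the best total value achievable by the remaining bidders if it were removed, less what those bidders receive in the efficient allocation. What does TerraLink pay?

TerraLink pays $114M.

Efficient allocation: NorthTel→Band E ($862M), VistaNet→Band A ($701M), TerraLink→Band F ($753M); total welfare W = $2316M.
TerraLink receives Band F at value $753M, so the others get W − 753 = $1563M.
Without TerraLink: best allocation of the remaining 2 bidders over all 3 bands is NorthTel→Band A ($976M), VistaNet→Band F ($701M), total $1677M.
VCG payment = (others' best without TerraLink) − (others' welfare with TerraLink) = 1677 − 1563 = $114M.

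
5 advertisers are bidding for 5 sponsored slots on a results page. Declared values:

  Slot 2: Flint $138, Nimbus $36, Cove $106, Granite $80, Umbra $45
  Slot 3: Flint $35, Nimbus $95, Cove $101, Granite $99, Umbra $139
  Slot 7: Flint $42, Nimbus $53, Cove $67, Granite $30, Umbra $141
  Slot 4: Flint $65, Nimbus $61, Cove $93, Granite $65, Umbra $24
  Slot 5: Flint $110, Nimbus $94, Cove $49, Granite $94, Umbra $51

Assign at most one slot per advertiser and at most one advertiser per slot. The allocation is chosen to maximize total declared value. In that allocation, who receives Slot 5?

Optimal: Flint→Slot 2 ($138), Nimbus→Slot 5 ($94), Cove→Slot 4 ($93), Granite→Slot 3 ($99), Umbra→Slot 7 ($141) — total 138+94+93+99+141 = $565.
Max-entry greedy (repeatedly take the single best remaining cell) gives $539, worse by 26.
Nimbus's own top slot is Slot 3 ($95), but forcing Nimbus→Slot 3 and reassigning the rest optimally gives only $561 — worse by 4.

Nimbus receives Slot 5.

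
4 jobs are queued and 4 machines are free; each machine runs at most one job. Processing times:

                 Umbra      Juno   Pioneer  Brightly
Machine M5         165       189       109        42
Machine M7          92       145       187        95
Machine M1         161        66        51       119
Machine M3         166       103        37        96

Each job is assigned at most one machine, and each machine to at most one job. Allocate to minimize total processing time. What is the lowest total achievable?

This is the linear assignment problem.
Optimal: Umbra→Machine M7 (92 min), Juno→Machine M1 (66 min), Pioneer→Machine M3 (37 min), Brightly→Machine M5 (42 min) — total 92+66+37+42 = 237 min.
Column-greedy (each machine in turn goes to its cheapest remaining job) gives 288 min, worse by 51.
No other one-to-one assignment undercuts 237 min.

Minimum total: 237 min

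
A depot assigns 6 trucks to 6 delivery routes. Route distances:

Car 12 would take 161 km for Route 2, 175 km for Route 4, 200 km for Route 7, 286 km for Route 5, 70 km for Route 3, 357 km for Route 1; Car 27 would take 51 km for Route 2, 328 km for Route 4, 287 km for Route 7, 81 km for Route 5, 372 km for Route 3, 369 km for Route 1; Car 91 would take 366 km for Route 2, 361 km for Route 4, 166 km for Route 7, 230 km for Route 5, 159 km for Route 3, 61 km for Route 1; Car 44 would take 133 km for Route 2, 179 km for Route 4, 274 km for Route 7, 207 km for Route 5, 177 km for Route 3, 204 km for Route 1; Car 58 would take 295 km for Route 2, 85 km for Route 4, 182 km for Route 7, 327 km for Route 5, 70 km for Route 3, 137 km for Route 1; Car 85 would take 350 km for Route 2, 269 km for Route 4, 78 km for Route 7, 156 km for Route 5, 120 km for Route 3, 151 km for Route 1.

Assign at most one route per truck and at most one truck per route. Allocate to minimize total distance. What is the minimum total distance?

Minimum total: 508 km

This is a one-to-one assignment (minimum-cost bipartite matching).
Optimal: Car 12→Route 3 (70 km), Car 27→Route 5 (81 km), Car 91→Route 1 (61 km), Car 44→Route 2 (133 km), Car 58→Route 4 (85 km), Car 85→Route 7 (78 km) — total 70+81+61+133+85+78 = 508 km.
Row-greedy (each truck in turn takes its cheapest remaining route) gives 699 km, worse by 191.
Every other assignment is strictly worse.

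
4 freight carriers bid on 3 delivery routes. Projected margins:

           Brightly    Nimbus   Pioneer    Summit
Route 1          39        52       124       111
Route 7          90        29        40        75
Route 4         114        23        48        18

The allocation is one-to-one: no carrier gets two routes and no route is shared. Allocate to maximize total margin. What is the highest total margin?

Optimal: Pioneer→Route 1 ($124k), Summit→Route 7 ($75k), Brightly→Route 4 ($114k) — total 124+75+114 = $313k.
Row-greedy (each carrier in turn takes its best remaining route) gives $206k, worse by 107.
Every other assignment is strictly worse.

Maximum total: $313k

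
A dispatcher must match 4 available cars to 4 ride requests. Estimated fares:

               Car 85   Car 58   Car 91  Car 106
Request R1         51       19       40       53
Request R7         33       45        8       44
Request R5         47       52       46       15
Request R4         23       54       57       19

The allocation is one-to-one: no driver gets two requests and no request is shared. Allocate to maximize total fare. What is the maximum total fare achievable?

Treat this as an assignment problem: match each driver to one request.
Optimal: Car 85→Request R1 ($51), Car 58→Request R5 ($52), Car 91→Request R4 ($57), Car 106→Request R7 ($44) — total 51+52+57+44 = $204.
Next-best assignment: Car 85→Request R5, Car 58→Request R7, Car 91→Request R4, Car 106→Request R1 = $202.

Maximum total: $204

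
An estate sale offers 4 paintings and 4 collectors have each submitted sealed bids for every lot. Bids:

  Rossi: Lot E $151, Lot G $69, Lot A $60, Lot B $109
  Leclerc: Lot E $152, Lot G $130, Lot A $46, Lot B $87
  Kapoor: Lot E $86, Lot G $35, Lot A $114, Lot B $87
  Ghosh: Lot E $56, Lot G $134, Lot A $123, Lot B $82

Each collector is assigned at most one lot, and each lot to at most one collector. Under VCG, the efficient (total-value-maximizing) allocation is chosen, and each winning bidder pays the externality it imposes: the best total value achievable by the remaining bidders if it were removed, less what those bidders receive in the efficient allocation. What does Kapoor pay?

Efficient allocation: Rossi→Lot B ($109), Leclerc→Lot E ($152), Kapoor→Lot A ($114), Ghosh→Lot G ($134); total welfare W = $509.
Kapoor receives Lot A at value $114, so the others get W − 114 = $395.
Without Kapoor: best allocation of the remaining 3 bidders over all 4 lots is Rossi→Lot E ($151), Leclerc→Lot G ($130), Ghosh→Lot A ($123), total $404.
VCG payment = (others' best without Kapoor) − (others' welfare with Kapoor) = 404 − 395 = $9.

Kapoor pays $9.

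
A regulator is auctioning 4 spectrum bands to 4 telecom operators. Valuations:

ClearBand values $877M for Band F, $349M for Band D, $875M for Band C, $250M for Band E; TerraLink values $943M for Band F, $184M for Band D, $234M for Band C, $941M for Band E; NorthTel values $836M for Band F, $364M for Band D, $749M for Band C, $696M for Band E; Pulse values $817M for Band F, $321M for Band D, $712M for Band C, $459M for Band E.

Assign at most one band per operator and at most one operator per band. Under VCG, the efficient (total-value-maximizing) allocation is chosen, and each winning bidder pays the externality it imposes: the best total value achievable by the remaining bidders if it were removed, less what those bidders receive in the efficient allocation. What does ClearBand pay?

Efficient allocation: ClearBand→Band C ($875M), TerraLink→Band E ($941M), NorthTel→Band D ($364M), Pulse→Band F ($817M); total welfare W = $2997M.
ClearBand receives Band C at value $875M, so the others get W − 875 = $2122M.
Without ClearBand: best allocation of the remaining 3 bidders over all 4 bands is TerraLink→Band E ($941M), NorthTel→Band C ($749M), Pulse→Band F ($817M), total $2507M.
VCG payment = (others' best without ClearBand) − (others' welfare with ClearBand) = 2507 − 2122 = $385M.

ClearBand pays $385M.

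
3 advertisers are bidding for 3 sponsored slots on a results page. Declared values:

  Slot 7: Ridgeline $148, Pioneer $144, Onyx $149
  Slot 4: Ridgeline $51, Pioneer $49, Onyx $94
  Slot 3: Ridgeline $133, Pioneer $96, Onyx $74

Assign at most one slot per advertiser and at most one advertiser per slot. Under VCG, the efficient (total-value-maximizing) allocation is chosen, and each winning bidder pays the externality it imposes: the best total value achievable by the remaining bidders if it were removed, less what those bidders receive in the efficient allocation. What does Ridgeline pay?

Ridgeline pays $7.

Efficient allocation: Ridgeline→Slot 3 ($133), Pioneer→Slot 7 ($144), Onyx→Slot 4 ($94); total welfare W = $371.
Ridgeline receives Slot 3 at value $133, so the others get W − 133 = $238.
Without Ridgeline: best allocation of the remaining 2 bidders over all 3 slots is Pioneer→Slot 3 ($96), Onyx→Slot 7 ($149), total $245.
VCG payment = (others' best without Ridgeline) − (others' welfare with Ridgeline) = 245 − 238 = $7.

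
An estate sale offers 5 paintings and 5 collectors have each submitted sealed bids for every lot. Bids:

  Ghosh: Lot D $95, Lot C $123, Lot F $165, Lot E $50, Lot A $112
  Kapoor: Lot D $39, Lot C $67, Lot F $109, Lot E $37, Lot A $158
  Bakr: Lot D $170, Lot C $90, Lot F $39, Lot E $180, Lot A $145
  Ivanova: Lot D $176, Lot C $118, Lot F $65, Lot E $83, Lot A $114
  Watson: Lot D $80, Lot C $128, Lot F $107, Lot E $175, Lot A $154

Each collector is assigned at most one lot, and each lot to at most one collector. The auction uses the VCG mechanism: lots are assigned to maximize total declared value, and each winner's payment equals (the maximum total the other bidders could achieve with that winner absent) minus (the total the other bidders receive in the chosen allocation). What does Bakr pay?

Efficient allocation: Ghosh→Lot F ($165), Kapoor→Lot A ($158), Bakr→Lot E ($180), Ivanova→Lot D ($176), Watson→Lot C ($128); total welfare W = $807.
Bakr receives Lot E at value $180, so the others get W − 180 = $627.
Without Bakr: best allocation of the remaining 4 bidders over all 5 lots is Ghosh→Lot F ($165), Kapoor→Lot A ($158), Ivanova→Lot D ($176), Watson→Lot E ($175), total $674.
VCG payment = (others' best without Bakr) − (others' welfare with Bakr) = 674 − 627 = $47.

Bakr pays $47.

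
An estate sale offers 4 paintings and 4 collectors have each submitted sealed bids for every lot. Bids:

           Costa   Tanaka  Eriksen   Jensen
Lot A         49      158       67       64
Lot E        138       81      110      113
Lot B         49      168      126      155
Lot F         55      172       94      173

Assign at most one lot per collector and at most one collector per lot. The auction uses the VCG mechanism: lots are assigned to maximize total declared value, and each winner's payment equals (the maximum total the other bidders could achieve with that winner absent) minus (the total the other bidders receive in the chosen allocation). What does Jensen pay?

Efficient allocation: Costa→Lot E ($138), Tanaka→Lot A ($158), Eriksen→Lot B ($126), Jensen→Lot F ($173); total welfare W = $595.
Jensen receives Lot F at value $173, so the others get W − 173 = $422.
Without Jensen: best allocation of the remaining 3 bidders over all 4 lots is Costa→Lot E ($138), Tanaka→Lot F ($172), Eriksen→Lot B ($126), total $436.
VCG payment = (others' best without Jensen) − (others' welfare with Jensen) = 436 − 422 = $14.

Jensen pays $14.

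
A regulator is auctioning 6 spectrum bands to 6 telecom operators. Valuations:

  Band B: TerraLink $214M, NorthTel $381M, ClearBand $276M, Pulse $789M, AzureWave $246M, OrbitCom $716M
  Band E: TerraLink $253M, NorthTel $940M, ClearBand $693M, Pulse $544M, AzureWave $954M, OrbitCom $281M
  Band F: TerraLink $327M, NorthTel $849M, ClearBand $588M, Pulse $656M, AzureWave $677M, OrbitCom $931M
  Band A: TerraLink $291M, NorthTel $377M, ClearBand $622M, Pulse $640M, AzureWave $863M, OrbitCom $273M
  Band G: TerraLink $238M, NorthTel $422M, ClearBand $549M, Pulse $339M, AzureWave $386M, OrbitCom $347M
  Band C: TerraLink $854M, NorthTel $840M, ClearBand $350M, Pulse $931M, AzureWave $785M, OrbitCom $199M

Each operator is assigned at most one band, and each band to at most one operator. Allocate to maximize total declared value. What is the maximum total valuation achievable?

Max total: $4926M

Optimal: TerraLink→Band C ($854M), NorthTel→Band E ($940M), ClearBand→Band G ($549M), Pulse→Band B ($789M), AzureWave→Band A ($863M), OrbitCom→Band F ($931M) — total 854+940+549+789+863+931 = $4926M.
Max-entry greedy (repeatedly take the single best remaining cell) gives $4074M, worse by 852.
Every other assignment is strictly worse.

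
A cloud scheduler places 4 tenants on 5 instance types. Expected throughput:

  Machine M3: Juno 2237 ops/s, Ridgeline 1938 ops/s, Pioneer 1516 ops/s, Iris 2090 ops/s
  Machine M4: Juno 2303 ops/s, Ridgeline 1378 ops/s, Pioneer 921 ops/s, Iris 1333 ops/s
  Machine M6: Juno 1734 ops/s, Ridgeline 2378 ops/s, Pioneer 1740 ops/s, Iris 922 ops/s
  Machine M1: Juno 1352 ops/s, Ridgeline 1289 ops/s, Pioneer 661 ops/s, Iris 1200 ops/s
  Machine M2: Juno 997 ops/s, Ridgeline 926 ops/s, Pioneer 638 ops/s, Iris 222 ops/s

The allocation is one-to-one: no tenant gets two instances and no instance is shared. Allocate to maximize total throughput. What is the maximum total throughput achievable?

Optimal: Juno→Machine M4 (2303 ops/s), Ridgeline→Machine M6 (2378 ops/s), Pioneer→Machine M1 (661 ops/s), Iris→Machine M3 (2090 ops/s) — total 2303+2378+661+2090 = 7432 ops/s.
Next-best assignment: Juno→Machine M4, Ridgeline→Machine M1, Pioneer→Machine M6, Iris→Machine M3 = 7422 ops/s.
Every other assignment is strictly worse.

Max total: 7432 ops/s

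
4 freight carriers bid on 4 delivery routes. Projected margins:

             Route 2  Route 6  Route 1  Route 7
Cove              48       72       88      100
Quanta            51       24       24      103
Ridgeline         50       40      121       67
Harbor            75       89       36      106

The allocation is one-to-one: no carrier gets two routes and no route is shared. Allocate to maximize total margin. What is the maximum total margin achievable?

Maximum total: $371k

Treat this as an assignment problem: match each carrier to one route.
Optimal: Cove→Route 6 ($72k), Quanta→Route 7 ($103k), Ridgeline→Route 1 ($121k), Harbor→Route 2 ($75k) — total 72+103+121+75 = $371k.
Row-greedy (each carrier in turn takes its best remaining route) gives $361k, worse by 10.
Next-best assignment: Cove→Route 2, Quanta→Route 7, Ridgeline→Route 1, Harbor→Route 6 = $361k.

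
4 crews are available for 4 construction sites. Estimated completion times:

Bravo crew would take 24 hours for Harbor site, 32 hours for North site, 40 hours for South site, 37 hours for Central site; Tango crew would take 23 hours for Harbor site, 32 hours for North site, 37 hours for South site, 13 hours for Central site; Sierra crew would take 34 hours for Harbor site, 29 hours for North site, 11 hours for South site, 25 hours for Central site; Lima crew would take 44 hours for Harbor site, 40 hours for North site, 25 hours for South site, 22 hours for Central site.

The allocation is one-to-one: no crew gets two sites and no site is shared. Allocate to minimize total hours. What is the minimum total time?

This is a one-to-one assignment (minimum-cost bipartite matching).
Optimal: Bravo crew→Harbor site (24 hours), Tango crew→Central site (13 hours), Sierra crew→South site (11 hours), Lima crew→North site (40 hours) — total 24+13+11+40 = 88 hours.
Column-greedy (each site in turn goes to its cheapest remaining crew) gives 114 hours, worse by 26.
Checked against all permutations: 88 hours is optimal.

Minimum total: 88 hours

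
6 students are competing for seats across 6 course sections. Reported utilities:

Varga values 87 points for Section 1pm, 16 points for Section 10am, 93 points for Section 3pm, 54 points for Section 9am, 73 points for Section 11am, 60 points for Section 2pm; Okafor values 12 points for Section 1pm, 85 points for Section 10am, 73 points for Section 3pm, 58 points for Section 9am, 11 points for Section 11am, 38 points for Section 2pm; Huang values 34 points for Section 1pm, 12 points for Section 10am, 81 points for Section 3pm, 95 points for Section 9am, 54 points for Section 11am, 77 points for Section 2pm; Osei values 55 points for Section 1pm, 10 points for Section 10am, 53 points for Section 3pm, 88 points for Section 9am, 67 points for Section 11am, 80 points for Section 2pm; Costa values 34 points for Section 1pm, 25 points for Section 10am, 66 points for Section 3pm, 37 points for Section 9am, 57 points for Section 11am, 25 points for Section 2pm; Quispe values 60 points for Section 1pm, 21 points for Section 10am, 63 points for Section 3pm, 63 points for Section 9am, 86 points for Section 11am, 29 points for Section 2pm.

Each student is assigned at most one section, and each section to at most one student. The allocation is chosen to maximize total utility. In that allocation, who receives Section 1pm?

This is a one-to-one assignment (maximum-weight bipartite matching).
Optimal: Varga→Section 1pm (87 points), Okafor→Section 10am (85 points), Huang→Section 9am (95 points), Osei→Section 2pm (80 points), Costa→Section 3pm (66 points), Quispe→Section 11am (86 points) — total 87+85+95+80+66+86 = 499 points.
Row-greedy (each student in turn takes its best remaining section) gives 470 points, worse by 29.
Checked against all permutations: 499 points is optimal.
Varga's own top section is Section 3pm (93 points), but forcing Varga→Section 3pm and reassigning the rest optimally gives only 473 points — worse by 26.

Varga receives Section 1pm.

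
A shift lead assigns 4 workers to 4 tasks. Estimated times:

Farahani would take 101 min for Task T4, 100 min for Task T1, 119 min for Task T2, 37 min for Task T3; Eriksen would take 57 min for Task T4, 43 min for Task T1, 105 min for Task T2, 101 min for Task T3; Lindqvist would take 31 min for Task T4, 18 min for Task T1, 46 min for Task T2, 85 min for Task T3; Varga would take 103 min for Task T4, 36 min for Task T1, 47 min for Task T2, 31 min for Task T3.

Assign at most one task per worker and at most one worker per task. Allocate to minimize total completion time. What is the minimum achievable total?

Minimum total: 158 min

This is the linear assignment problem.
Optimal: Farahani→Task T3 (37 min), Eriksen→Task T1 (43 min), Lindqvist→Task T4 (31 min), Varga→Task T2 (47 min) — total 37+43+31+47 = 158 min.
Next-best assignment: Farahani→Task T3, Eriksen→Task T4, Lindqvist→Task T1, Varga→Task T2 = 159 min.
Checked against all permutations: 158 min is optimal.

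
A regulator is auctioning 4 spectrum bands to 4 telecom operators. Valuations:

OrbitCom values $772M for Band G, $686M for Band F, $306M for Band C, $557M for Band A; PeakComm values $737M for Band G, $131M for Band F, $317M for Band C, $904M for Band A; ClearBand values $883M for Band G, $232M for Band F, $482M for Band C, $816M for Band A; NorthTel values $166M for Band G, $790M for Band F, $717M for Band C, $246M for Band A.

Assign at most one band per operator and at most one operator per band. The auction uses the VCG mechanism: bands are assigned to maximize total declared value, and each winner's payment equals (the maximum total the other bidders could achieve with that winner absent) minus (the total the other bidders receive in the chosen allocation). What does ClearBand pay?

ClearBand pays $159M.

Efficient allocation: OrbitCom→Band F ($686M), PeakComm→Band A ($904M), ClearBand→Band G ($883M), NorthTel→Band C ($717M); total welfare W = $3190M.
ClearBand receives Band G at value $883M, so the others get W − 883 = $2307M.
Without ClearBand: best allocation of the remaining 3 bidders over all 4 bands is OrbitCom→Band G ($772M), PeakComm→Band A ($904M), NorthTel→Band F ($790M), total $2466M.
VCG payment = (others' best without ClearBand) − (others' welfare with ClearBand) = 2466 − 2307 = $159M.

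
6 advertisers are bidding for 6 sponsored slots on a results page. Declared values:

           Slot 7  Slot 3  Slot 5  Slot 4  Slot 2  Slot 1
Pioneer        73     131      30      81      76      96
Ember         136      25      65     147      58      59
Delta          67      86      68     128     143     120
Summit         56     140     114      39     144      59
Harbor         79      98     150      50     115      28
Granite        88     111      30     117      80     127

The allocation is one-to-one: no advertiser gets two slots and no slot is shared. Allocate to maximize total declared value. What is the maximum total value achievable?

Optimal: Pioneer→Slot 3 ($131), Ember→Slot 7 ($136), Delta→Slot 4 ($128), Summit→Slot 2 ($144), Harbor→Slot 5 ($150), Granite→Slot 1 ($127) — total 131+136+128+144+150+127 = $816.
Max-entry greedy (repeatedly take the single best remaining cell) gives $766, worse by 50.
Swapping Granite↔Pioneer (Granite→Slot 3 $111, Pioneer→Slot 1 $96) loses 51.

Maximum total: $816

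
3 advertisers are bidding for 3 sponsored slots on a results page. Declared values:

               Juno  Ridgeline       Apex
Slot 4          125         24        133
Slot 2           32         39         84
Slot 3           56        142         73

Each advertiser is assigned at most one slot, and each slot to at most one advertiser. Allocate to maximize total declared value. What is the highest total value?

Maximum total: $351

This is the linear assignment problem.
Optimal: Juno→Slot 4 ($125), Ridgeline→Slot 3 ($142), Apex→Slot 2 ($84) — total 125+142+84 = $351.
Column-greedy (each slot in turn goes to its best remaining advertiser) gives $228, worse by 123.
Swapping Juno↔Ridgeline (Juno→Slot 3 $56, Ridgeline→Slot 4 $24) loses 187.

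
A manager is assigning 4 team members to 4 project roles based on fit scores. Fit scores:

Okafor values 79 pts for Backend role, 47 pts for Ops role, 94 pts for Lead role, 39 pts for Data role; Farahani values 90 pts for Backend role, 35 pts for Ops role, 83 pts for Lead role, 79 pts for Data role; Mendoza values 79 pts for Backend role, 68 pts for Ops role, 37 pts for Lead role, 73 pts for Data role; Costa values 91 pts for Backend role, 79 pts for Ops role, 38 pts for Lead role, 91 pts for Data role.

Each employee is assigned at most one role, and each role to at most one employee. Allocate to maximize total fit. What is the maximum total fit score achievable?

Max total: 343 pts

Optimal: Okafor→Lead role (94 pts), Farahani→Backend role (90 pts), Mendoza→Ops role (68 pts), Costa→Data role (91 pts) — total 94+90+68+91 = 343 pts.
Next-best assignment: Okafor→Lead role, Farahani→Backend role, Mendoza→Data role, Costa→Ops role = 336 pts.
Swapping Farahani↔Mendoza (Farahani→Ops role 35 pts, Mendoza→Backend role 79 pts) loses 44.
Checked against all permutations: 343 pts is optimal.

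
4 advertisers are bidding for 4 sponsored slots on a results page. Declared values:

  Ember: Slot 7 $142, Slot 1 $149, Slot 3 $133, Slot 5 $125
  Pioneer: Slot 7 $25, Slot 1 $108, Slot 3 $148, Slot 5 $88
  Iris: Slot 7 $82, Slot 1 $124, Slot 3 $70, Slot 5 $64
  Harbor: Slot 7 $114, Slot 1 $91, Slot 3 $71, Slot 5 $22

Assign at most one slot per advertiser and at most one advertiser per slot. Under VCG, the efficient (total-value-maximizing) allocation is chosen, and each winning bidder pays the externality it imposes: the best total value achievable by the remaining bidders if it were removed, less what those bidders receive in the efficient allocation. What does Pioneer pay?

Efficient allocation: Ember→Slot 5 ($125), Pioneer→Slot 3 ($148), Iris→Slot 1 ($124), Harbor→Slot 7 ($114); total welfare W = $511.
Pioneer receives Slot 3 at value $148, so the others get W − 148 = $363.
Without Pioneer: best allocation of the remaining 3 bidders over all 4 slots is Ember→Slot 3 ($133), Iris→Slot 1 ($124), Harbor→Slot 7 ($114), total $371.
VCG payment = (others' best without Pioneer) − (others' welfare with Pioneer) = 371 − 363 = $8.

Pioneer pays $8.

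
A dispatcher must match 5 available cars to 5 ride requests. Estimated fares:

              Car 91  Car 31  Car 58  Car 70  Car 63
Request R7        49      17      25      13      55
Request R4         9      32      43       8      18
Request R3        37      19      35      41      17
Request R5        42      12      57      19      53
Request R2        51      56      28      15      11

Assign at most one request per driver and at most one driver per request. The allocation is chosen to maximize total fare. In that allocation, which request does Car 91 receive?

This is the linear assignment problem.
Optimal: Car 91→Request R7 ($49), Car 31→Request R2 ($56), Car 58→Request R4 ($43), Car 70→Request R3 ($41), Car 63→Request R5 ($53) — total 49+56+43+41+53 = $242.
Column-greedy (each request in turn goes to its best remaining driver) gives $237, worse by 5.
Car 91's own top request is Request R2 ($51), but forcing Car 91→Request R2 and reassigning the rest optimally gives only $236 — worse by 6.

Car 91 receives Request R7.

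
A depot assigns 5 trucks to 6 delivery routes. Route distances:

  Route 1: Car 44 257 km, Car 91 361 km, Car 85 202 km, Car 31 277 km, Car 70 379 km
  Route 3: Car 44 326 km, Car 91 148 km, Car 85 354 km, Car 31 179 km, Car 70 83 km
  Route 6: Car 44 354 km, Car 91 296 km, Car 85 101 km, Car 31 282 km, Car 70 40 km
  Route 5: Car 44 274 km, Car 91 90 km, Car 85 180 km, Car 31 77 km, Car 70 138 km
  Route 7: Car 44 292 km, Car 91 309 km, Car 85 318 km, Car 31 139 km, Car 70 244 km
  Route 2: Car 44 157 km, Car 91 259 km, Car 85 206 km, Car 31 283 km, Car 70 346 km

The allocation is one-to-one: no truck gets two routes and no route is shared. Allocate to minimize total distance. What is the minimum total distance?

This is the linear assignment problem.
Optimal: Car 44→Route 2 (157 km), Car 91→Route 5 (90 km), Car 85→Route 6 (101 km), Car 31→Route 7 (139 km), Car 70→Route 3 (83 km) — total 157+90+101+139+83 = 570 km.
Column-greedy (each route in turn goes to its cheapest remaining truck) gives 949 km, worse by 379.
Checked against all permutations: 570 km is optimal.

Minimum total: 570 km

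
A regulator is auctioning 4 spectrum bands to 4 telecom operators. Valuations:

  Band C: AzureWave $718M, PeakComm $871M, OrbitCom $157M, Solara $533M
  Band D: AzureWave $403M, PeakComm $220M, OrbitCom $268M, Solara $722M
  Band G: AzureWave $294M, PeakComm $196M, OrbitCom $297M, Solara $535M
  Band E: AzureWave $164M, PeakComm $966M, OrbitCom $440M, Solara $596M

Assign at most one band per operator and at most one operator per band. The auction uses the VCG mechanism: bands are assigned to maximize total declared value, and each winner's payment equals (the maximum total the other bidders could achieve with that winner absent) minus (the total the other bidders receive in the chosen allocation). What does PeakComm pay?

PeakComm pays $143M.

Efficient allocation: AzureWave→Band C ($718M), PeakComm→Band E ($966M), OrbitCom→Band G ($297M), Solara→Band D ($722M); total welfare W = $2703M.
PeakComm receives Band E at value $966M, so the others get W − 966 = $1737M.
Without PeakComm: best allocation of the remaining 3 bidders over all 4 bands is AzureWave→Band C ($718M), OrbitCom→Band E ($440M), Solara→Band D ($722M), total $1880M.
VCG payment = (others' best without PeakComm) − (others' welfare with PeakComm) = 1880 − 1737 = $143M.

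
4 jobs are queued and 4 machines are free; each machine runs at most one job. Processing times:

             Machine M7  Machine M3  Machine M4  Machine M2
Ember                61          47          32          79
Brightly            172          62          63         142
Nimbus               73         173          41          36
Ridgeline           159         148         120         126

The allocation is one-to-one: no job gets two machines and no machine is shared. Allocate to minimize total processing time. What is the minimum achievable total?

Min total: 279 min

This is the linear assignment problem.
Optimal: Ember→Machine M7 (61 min), Brightly→Machine M3 (62 min), Nimbus→Machine M2 (36 min), Ridgeline→Machine M4 (120 min) — total 61+62+36+120 = 279 min.
Min-entry greedy (repeatedly take the single cheapest remaining cell) gives 289 min, worse by 10.
Swapping Ridgeline↔Brightly (Ridgeline→Machine M3 148 min, Brightly→Machine M4 63 min) adds 29.
No other one-to-one assignment undercuts 279 min.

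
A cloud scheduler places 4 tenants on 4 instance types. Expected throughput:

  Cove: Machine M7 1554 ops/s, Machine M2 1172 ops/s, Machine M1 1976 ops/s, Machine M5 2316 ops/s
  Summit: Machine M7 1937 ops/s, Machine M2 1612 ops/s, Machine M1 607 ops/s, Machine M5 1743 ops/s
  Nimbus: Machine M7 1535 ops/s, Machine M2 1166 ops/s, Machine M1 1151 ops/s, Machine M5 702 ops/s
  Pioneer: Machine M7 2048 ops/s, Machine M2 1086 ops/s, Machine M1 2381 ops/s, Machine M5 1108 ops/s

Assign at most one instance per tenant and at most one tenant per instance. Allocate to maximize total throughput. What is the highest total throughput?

Max total: 7844 ops/s

Treat this as an assignment problem: match each tenant to one instance.
Optimal: Cove→Machine M5 (2316 ops/s), Summit→Machine M2 (1612 ops/s), Nimbus→Machine M7 (1535 ops/s), Pioneer→Machine M1 (2381 ops/s) — total 2316+1612+1535+2381 = 7844 ops/s.
Max-entry greedy (repeatedly take the single best remaining cell) gives 7800 ops/s, worse by 44.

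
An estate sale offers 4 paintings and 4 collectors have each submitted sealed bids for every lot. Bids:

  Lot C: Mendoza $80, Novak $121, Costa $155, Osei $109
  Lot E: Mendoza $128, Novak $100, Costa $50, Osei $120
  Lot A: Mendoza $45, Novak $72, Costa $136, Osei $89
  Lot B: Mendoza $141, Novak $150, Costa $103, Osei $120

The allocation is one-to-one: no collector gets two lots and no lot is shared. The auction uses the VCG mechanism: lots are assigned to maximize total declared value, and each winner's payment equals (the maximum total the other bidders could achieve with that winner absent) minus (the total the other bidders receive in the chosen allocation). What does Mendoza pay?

Mendoza pays $30.

Efficient allocation: Mendoza→Lot E ($128), Novak→Lot B ($150), Costa→Lot A ($136), Osei→Lot C ($109); total welfare W = $523.
Mendoza receives Lot E at value $128, so the others get W − 128 = $395.
Without Mendoza: best allocation of the remaining 3 bidders over all 4 lots is Novak→Lot B ($150), Costa→Lot C ($155), Osei→Lot E ($120), total $425.
VCG payment = (others' best without Mendoza) − (others' welfare with Mendoza) = 425 − 395 = $30.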